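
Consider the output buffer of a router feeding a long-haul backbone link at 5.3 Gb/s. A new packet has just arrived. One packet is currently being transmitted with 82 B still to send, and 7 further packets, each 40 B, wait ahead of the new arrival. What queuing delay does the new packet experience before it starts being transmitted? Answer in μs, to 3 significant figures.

Each queued packet: L/R = 320/5300000000 = 0.0603774 μs.
7 queued → 0.422642 μs.
Plus remaining 656 bits of current packet: 0.123774 μs.
Queuing delay = 0.546 μs.

0.546 μs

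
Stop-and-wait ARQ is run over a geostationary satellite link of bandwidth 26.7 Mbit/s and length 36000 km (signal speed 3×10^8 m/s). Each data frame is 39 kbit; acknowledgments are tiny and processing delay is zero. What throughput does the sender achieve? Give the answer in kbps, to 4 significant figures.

t_tx = L/R = 39000/26700000 = 0.00146067 s.
t_prop = 36000000/300000000 = 0.12 s; RTT = 0.24 s.
Cycle = t_tx + RTT = 0.241461 s.
Throughput = L / cycle = 39000 / 0.241461 = 161.5 kbps.

161.5 kbps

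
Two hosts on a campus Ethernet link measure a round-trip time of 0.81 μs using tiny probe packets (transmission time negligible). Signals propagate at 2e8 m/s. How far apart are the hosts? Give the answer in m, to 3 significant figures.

81.0 m

One-way propagation = RTT/2 = 0.405 μs.
d = s × t = 200000000 × 4.05e-07 = 81.0 m.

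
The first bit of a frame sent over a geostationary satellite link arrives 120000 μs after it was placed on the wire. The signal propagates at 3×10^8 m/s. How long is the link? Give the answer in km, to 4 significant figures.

d = s × t_prop = 300000000 × 0.12 = 36000 km.

36000 km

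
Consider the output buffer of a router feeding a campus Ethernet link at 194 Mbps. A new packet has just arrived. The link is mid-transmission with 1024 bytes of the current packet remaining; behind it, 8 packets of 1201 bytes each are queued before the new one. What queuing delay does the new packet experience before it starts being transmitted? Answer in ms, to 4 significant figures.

0.4384 ms

Each queued packet: L/R = 9608/194000000 = 0.0495258 ms.
8 queued → 0.396206 ms.
Plus remaining 8192 bits of current packet: 0.0422268 ms.
Queuing delay = 0.4384 ms.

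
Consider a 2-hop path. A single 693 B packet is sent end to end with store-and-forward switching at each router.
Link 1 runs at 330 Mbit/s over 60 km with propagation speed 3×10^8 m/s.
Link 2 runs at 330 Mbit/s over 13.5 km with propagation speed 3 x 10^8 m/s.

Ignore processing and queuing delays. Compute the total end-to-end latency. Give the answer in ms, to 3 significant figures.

L = 693 × 8 = 5544 bits.
Transmission delay per hop = L/R = 5544/330000000 = 0.0168 ms; 2 hops → 0.0336 ms.
Propagation delays (d/s per hop): 0.2, 0.045 ms; sum = 0.245 ms.
End-to-end = 0.279 ms.

0.279 ms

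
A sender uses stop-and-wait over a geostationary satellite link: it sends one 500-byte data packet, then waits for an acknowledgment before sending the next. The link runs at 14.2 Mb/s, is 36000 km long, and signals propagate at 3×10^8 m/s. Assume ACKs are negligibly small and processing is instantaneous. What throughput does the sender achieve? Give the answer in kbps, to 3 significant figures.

t_tx = L/R = 4000/14200000 = 0.00028169 s.
t_prop = 36000000/300000000 = 0.12 s; RTT = 0.24 s.
Cycle = t_tx + RTT = 0.240282 s.
Throughput = L / cycle = 4000 / 0.240282 = 16.6 kbps.

16.6 kbps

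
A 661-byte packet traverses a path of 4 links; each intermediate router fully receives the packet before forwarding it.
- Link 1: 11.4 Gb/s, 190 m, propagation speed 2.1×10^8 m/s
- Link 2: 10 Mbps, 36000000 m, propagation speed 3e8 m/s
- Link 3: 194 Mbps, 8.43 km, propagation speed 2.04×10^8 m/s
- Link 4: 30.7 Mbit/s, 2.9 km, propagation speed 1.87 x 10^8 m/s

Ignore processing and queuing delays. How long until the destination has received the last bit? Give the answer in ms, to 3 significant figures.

121 ms

L = 661 × 8 = 5288 bits.
Transmission delays (L/R per hop): 0.00046386, 0.5288, 0.0272577, 0.172248 ms; sum = 0.728769 ms.
Propagation delays (d/s per hop): 0.000904762, 120, 0.0413235, 0.015508 ms; sum = 120.058 ms.
End-to-end = 121 ms.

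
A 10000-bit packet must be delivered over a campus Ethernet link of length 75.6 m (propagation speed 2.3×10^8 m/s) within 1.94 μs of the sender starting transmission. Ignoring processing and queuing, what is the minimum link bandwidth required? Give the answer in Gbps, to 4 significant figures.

Propagation delay = 75.6 / 2.3e+08 = 0.328696 μs.
Transmission budget = 1.94 − 0.328696 = 1.6113 μs.
R ≥ L / t_tx = 10000 bits / 1.6113e-06 s = 6.206 Gbps.

6.206 Gbps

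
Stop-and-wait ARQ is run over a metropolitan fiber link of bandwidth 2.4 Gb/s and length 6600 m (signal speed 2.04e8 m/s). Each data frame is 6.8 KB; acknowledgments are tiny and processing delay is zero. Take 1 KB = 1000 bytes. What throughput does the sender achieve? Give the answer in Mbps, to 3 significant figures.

623 Mbps

t_tx = L/R = 54400/2400000000 = 2.26667e-05 s.
t_prop = 6600/204000000 = 3.23529e-05 s; RTT = 6.47059e-05 s.
Cycle = t_tx + RTT = 8.73725e-05 s.
Throughput = L / cycle = 54400 / 8.73725e-05 = 623 Mbps.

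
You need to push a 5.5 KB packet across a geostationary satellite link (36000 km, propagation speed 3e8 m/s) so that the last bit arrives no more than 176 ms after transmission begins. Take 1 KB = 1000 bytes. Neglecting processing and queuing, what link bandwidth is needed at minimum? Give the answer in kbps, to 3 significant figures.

786 kbps

L = 44000 bits.
Propagation delay = 36000000 / 300000000 = 120 ms.
Transmission budget = 176 − 120 = 56 ms.
R ≥ L / t_tx = 44000 bits / 0.056 s = 786 kbps.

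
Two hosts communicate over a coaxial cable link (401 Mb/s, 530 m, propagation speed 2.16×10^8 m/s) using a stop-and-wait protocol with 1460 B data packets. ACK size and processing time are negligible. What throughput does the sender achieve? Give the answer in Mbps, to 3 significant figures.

343 Mbps

t_tx = L/R = 11680/401000000 = 2.91272e-05 s.
t_prop = 530/216000000 = 2.4537e-06 s; RTT = 4.90741e-06 s.
Cycle = t_tx + RTT = 3.40346e-05 s.
Throughput = L / cycle = 11680 / 3.40346e-05 = 343 Mbps.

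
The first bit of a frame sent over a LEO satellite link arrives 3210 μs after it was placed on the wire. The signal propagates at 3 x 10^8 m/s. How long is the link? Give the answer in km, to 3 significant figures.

d = s × t_prop = 300000000 × 0.00321 = 963 km.

963 km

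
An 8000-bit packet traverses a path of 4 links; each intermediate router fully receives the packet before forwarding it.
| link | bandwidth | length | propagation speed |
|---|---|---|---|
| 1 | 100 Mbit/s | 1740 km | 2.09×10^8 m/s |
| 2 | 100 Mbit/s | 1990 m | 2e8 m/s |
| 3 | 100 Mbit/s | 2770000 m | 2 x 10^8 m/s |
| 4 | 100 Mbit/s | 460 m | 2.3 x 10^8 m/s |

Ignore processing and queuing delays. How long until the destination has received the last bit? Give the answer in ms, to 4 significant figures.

22.51 ms

Transmission delay per hop = L/R = 8000/100000000 = 0.08 ms; 4 hops → 0.32 ms.
Propagation delays (d/s per hop): 8.32536, 0.00995, 13.85, 0.002 ms; sum = 22.1873 ms.
End-to-end = 22.51 ms.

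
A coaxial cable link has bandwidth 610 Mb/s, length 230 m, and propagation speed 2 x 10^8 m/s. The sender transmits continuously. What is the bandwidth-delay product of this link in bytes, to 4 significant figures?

87.69 bytes

Propagation delay = 230 / 200000000 = 1.15e-06 s.
BDP = R × t_prop = 610000000 × 1.15e-06 = 701.5 bits.
In bytes: 701.5/8 = 87.69 bytes.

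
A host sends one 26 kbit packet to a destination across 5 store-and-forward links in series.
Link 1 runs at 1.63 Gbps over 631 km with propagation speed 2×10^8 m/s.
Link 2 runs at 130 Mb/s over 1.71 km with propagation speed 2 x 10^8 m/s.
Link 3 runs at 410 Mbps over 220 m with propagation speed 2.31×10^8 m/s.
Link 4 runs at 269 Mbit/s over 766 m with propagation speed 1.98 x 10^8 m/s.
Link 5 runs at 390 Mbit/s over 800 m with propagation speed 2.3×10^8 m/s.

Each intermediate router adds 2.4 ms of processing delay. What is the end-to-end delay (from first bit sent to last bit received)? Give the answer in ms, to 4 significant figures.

13.21 ms

L = 26000 bits.
Transmission delays (L/R per hop): 0.0159509, 0.2, 0.0634146, 0.0966543, 0.0666667 ms; sum = 0.442686 ms.
Propagation delays (d/s per hop): 3.155, 0.00855, 0.000952381, 0.00386869, 0.00347826 ms; sum = 3.17185 ms.
Processing at 4 router(s): 4 × 2.4 ms = 9.6 ms.
End-to-end = 13.21 ms.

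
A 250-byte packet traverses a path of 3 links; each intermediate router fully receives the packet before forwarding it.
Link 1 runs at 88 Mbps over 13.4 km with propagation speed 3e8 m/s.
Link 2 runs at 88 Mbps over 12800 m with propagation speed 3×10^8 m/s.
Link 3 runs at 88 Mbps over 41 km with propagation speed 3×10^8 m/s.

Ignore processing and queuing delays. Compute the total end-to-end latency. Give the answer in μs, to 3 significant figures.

292 μs

L = 250 × 8 = 2000 bits.
Transmission delay per hop = L/R = 2000/88000000 = 22.7273 μs; 3 hops → 68.1818 μs.
Propagation delays (d/s per hop): 44.6667, 42.6667, 136.667 μs; sum = 224 μs.
End-to-end = 292 μs.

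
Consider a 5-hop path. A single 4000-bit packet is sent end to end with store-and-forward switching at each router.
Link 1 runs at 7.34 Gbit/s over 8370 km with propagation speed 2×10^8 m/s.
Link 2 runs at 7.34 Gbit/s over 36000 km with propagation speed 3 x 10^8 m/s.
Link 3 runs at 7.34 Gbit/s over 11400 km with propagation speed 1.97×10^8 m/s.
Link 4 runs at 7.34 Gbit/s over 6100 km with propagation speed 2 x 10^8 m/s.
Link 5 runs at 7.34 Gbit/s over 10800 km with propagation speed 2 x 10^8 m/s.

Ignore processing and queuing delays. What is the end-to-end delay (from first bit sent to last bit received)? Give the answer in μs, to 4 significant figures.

304200 μs

Transmission delay per hop = L/R = 4000/7340000000 = 0.544959 μs; 5 hops → 2.7248 μs.
Propagation delays (d/s per hop): 41850, 120000, 57868, 30500, 54000 μs; sum = 304218 μs.
End-to-end = 304200 μs.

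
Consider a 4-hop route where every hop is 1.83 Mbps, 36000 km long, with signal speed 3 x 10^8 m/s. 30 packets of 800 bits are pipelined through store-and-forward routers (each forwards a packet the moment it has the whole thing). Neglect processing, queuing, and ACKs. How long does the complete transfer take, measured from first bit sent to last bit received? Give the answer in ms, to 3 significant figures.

494 ms

Per-hop transmission t_tx = L/R = 800/1830000 = 0.437158 ms.
Per-hop propagation t_prop = 36000000/300000000 = 120 ms.
Pipeline fill: first packet needs 4·t_tx to clear all hops; remaining 29 packets each add one t_tx.
Total = (4+30-1)·t_tx + 4·t_prop = 33·0.437158 + 4·120 = 494 ms.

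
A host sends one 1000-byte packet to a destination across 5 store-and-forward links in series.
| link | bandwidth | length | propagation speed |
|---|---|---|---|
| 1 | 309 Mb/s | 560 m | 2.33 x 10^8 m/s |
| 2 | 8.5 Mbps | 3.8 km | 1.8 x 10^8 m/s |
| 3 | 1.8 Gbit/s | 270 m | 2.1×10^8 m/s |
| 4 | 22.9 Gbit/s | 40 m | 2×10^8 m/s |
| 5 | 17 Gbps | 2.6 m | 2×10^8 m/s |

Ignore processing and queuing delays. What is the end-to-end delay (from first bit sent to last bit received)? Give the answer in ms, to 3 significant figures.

0.997 ms

L = 1000 × 8 = 8000 bits.
Transmission delays (L/R per hop): 0.02589, 0.941176, 0.00444444, 0.000349345, 0.000470588 ms; sum = 0.972331 ms.
Propagation delays (d/s per hop): 0.00240343, 0.0211111, 0.00128571, 0.0002, 1.3e-05 ms; sum = 0.0250133 ms.
End-to-end = 0.997 ms.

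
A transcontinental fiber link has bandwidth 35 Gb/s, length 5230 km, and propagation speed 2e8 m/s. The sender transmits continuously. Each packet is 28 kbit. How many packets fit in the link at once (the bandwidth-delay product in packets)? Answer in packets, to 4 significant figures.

Propagation delay = 5230000 / 200000000 = 0.02615 s.
BDP = R × t_prop = 35000000000 × 0.02615 = 915250000 bits.
In packets of 28000 bits: 32690 packets.

32690 packets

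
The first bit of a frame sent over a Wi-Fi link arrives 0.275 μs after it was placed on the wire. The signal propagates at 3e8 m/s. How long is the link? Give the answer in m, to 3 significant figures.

82.5 m

d = s × t_prop = 300000000 × 2.75e-07 = 82.5 m.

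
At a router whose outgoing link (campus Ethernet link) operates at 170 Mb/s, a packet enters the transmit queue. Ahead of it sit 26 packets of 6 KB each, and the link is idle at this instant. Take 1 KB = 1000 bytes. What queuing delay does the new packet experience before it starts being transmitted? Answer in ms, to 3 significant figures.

7.34 ms

Each queued packet: L/R = 48000/170000000 = 0.282353 ms.
26 queued → 7.34118 ms.
Queuing delay = 7.34 ms.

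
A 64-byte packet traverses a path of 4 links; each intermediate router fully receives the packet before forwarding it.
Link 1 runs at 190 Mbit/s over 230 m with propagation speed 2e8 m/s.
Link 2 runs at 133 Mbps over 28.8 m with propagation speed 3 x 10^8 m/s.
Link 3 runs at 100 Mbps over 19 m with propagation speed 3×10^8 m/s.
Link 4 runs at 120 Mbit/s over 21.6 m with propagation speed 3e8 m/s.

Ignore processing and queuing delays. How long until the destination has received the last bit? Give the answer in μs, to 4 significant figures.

L = 64 × 8 = 512 bits.
Transmission delays (L/R per hop): 2.69474, 3.84962, 5.12, 4.26667 μs; sum = 15.931 μs.
Propagation delays (d/s per hop): 1.15, 0.096, 0.0633333, 0.072 μs; sum = 1.38133 μs.
End-to-end = 17.31 μs.

17.31 μs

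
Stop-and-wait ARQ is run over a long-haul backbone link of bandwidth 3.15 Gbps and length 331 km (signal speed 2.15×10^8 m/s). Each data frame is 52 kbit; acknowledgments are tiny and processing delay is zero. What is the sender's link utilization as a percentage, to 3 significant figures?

t_tx = L/R = 52000/3150000000 = 1.65079e-05 s.
t_prop = 331000/215000000 = 0.00153953 s; RTT = 0.00307907 s.
Cycle = t_tx + RTT = 0.00309558 s.
Utilization = t_tx / cycle = 1.65079e-05/0.00309558 = 0.533 %.

0.533 %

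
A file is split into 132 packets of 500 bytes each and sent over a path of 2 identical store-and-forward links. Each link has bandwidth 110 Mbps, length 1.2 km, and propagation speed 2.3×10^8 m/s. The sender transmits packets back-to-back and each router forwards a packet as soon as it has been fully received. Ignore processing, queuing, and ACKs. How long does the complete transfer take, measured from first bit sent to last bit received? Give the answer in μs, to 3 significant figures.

Per-hop transmission t_tx = L/R = 4000/110000000 = 36.3636 μs.
Per-hop propagation t_prop = 1200/2.3e+08 = 5.21739 μs.
Pipeline fill: first packet needs 2·t_tx to clear all hops; remaining 131 packets each add one t_tx.
Total = (2+132-1)·t_tx + 2·t_prop = 133·36.3636 + 2·5.21739 = 4850 μs.

4850 μs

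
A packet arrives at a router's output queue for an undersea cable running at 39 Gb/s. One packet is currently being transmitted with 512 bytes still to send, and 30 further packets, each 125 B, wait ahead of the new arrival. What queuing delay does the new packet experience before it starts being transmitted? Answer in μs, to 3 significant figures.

0.874 μs

Each queued packet: L/R = 1000/39000000000 = 0.025641 μs.
30 queued → 0.769231 μs.
Plus remaining 4096 bits of current packet: 0.105026 μs.
Queuing delay = 0.874 μs.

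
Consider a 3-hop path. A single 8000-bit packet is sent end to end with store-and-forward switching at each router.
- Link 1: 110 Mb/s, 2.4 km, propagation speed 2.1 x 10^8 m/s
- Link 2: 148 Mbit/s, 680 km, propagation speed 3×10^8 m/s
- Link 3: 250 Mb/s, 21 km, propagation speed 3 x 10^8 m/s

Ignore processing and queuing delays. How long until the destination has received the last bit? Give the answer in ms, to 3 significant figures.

2.51 ms

Transmission delays (L/R per hop): 0.0727273, 0.0540541, 0.032 ms; sum = 0.158781 ms.
Propagation delays (d/s per hop): 0.0114286, 2.26667, 0.07 ms; sum = 2.3481 ms.
End-to-end = 2.51 ms.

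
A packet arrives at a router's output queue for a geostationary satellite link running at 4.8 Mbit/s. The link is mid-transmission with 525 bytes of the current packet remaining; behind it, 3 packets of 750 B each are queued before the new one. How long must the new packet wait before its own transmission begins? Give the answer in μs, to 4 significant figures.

Each queued packet: L/R = 6000/4800000 = 1250 μs.
3 queued → 3750 μs.
Plus remaining 4200 bits of current packet: 875 μs.
Queuing delay = 4625 μs.

4625 μs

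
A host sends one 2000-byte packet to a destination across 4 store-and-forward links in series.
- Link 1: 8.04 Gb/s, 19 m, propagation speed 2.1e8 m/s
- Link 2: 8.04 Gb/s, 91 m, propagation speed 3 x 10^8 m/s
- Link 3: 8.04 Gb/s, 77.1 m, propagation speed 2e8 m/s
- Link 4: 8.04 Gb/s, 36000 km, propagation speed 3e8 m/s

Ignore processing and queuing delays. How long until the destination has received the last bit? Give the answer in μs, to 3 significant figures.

120000 μs

L = 2000 × 8 = 16000 bits.
Transmission delay per hop = L/R = 16000/8.04e+09 = 1.99005 μs; 4 hops → 7.9602 μs.
Propagation delays (d/s per hop): 0.0904762, 0.303333, 0.3855, 120000 μs; sum = 120001 μs.
End-to-end = 120000 μs.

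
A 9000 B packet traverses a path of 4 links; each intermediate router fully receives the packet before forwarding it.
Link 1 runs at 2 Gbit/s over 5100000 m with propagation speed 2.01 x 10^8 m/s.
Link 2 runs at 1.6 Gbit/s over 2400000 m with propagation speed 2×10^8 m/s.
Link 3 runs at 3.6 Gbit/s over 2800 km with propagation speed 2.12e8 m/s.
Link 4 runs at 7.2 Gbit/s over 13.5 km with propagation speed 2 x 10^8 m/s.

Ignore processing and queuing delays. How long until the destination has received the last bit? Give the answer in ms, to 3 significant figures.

L = 9000 × 8 = 72000 bits.
Transmission delays (L/R per hop): 0.036, 0.045, 0.02, 0.01 ms; sum = 0.111 ms.
Propagation delays (d/s per hop): 25.3731, 12, 13.2075, 0.0675 ms; sum = 50.6482 ms.
End-to-end = 50.8 ms.

50.8 ms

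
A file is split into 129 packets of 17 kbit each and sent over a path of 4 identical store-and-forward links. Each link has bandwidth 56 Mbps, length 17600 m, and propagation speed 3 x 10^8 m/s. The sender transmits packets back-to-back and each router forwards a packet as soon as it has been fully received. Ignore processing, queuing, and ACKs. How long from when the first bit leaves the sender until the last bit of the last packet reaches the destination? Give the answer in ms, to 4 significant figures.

Per-hop transmission t_tx = L/R = 17000/56000000 = 0.303571 ms.
Per-hop propagation t_prop = 17600/300000000 = 0.0586667 ms.
Pipeline fill: first packet needs 4·t_tx to clear all hops; remaining 128 packets each add one t_tx.
Total = (4+129-1)·t_tx + 4·t_prop = 132·0.303571 + 4·0.0586667 = 40.31 ms.

40.31 ms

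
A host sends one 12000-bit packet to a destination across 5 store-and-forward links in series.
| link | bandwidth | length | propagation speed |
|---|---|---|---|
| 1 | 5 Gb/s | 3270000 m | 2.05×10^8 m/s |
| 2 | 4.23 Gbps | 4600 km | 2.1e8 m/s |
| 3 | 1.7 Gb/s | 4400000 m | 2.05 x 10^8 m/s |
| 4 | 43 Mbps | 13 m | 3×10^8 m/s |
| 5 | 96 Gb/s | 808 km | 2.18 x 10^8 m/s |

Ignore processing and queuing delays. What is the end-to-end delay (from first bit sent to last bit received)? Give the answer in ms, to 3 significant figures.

Transmission delays (L/R per hop): 0.0024, 0.00283688, 0.00705882, 0.27907, 0.000125 ms; sum = 0.29149 ms.
Propagation delays (d/s per hop): 15.9512, 21.9048, 21.4634, 4.33333e-05, 3.70642 ms; sum = 63.0259 ms.
End-to-end = 63.3 ms.

63.3 ms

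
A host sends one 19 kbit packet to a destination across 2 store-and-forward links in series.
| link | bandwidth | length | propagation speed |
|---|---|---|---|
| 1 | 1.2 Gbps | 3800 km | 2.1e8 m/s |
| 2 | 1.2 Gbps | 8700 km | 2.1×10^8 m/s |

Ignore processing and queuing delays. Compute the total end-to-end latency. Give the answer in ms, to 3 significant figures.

59.6 ms

L = 19000 bits.
Transmission delay per hop = L/R = 19000/1200000000 = 0.0158333 ms; 2 hops → 0.0316667 ms.
Propagation delays (d/s per hop): 18.0952, 41.4286 ms; sum = 59.5238 ms.
End-to-end = 59.6 ms.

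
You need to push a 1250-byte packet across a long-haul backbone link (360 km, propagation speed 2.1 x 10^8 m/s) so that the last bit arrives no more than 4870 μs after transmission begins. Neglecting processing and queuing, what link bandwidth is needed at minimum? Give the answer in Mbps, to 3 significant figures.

3.17 Mbps

L = 10000 bits.
Propagation delay = 360000 / 210000000 = 1714.29 μs.
Transmission budget = 4870 − 1714.29 = 3155.71 μs.
R ≥ L / t_tx = 10000 bits / 0.00315571 s = 3.17 Mbps.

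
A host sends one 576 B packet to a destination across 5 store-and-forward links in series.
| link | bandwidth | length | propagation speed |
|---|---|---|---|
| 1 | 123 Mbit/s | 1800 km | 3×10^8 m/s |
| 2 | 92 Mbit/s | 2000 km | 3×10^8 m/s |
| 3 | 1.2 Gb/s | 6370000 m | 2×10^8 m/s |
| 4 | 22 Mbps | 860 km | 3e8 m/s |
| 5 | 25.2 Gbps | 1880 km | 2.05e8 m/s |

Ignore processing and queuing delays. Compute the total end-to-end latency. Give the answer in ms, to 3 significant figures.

L = 576 × 8 = 4608 bits.
Transmission delays (L/R per hop): 0.0374634, 0.050087, 0.00384, 0.209455, 0.000182857 ms; sum = 0.301028 ms.
Propagation delays (d/s per hop): 6, 6.66667, 31.85, 2.86667, 9.17073 ms; sum = 56.5541 ms.
End-to-end = 56.9 ms.

56.9 ms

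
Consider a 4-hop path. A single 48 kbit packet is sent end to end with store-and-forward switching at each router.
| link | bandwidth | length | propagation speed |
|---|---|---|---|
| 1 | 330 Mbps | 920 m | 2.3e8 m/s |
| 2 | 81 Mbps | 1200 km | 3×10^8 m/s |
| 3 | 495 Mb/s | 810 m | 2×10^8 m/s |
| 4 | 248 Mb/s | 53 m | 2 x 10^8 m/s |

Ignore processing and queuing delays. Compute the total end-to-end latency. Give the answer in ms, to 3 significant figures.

L = 48000 bits.
Transmission delays (L/R per hop): 0.145455, 0.592593, 0.0969697, 0.193548 ms; sum = 1.02857 ms.
Propagation delays (d/s per hop): 0.004, 4, 0.00405, 0.000265 ms; sum = 4.00832 ms.
End-to-end = 5.04 ms.

5.04 ms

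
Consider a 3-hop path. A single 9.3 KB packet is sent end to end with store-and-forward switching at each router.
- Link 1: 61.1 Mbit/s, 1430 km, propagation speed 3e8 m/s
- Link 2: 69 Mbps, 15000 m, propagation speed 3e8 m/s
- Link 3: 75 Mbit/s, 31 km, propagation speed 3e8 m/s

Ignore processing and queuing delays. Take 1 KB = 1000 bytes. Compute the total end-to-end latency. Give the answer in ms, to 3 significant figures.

L = 74400 bits.
Transmission delays (L/R per hop): 1.21768, 1.07826, 0.992 ms; sum = 3.28794 ms.
Propagation delays (d/s per hop): 4.76667, 0.05, 0.103333 ms; sum = 4.92 ms.
End-to-end = 8.21 ms.

8.21 ms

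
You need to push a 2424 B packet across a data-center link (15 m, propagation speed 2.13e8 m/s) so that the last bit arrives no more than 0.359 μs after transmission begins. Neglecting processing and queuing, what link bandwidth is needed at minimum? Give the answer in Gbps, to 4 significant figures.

L = 19392 bits.
Propagation delay = 15 / 213000000 = 0.0704225 μs.
Transmission budget = 0.359 − 0.0704225 = 0.288577 μs.
R ≥ L / t_tx = 19392 bits / 2.88577e-07 s = 67.20 Gbps.

67.20 Gbps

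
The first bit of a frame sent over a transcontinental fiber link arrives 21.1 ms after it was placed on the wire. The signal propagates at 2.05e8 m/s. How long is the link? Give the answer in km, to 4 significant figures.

4326 km

d = s × t_prop = 2.05e+08 × 0.0211 = 4326 km.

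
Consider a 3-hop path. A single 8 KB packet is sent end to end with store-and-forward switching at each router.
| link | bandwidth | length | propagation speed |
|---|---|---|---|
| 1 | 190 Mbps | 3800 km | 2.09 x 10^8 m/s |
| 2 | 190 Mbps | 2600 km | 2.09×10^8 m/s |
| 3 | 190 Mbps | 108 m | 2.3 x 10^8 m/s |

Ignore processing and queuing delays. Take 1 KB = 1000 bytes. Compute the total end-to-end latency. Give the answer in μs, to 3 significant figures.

31600 μs

L = 64000 bits.
Transmission delay per hop = L/R = 64000/190000000 = 336.842 μs; 3 hops → 1010.53 μs.
Propagation delays (d/s per hop): 18181.8, 12440.2, 0.469565 μs; sum = 30622.5 μs.
End-to-end = 31600 μs.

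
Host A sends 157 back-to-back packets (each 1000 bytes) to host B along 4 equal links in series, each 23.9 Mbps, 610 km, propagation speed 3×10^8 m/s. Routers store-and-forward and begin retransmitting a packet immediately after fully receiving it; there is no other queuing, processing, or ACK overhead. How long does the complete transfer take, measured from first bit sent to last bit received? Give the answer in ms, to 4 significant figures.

Per-hop transmission t_tx = L/R = 8000/23900000 = 0.334728 ms.
Per-hop propagation t_prop = 610000/300000000 = 2.03333 ms.
Pipeline fill: first packet needs 4·t_tx to clear all hops; remaining 156 packets each add one t_tx.
Total = (4+157-1)·t_tx + 4·t_prop = 160·0.334728 + 4·2.03333 = 61.69 ms.

61.69 ms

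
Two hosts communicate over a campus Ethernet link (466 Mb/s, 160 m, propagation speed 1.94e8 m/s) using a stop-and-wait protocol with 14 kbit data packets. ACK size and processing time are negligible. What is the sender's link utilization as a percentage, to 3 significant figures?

t_tx = L/R = 14000/466000000 = 3.00429e-05 s.
t_prop = 160/194000000 = 8.24742e-07 s; RTT = 1.64948e-06 s.
Cycle = t_tx + RTT = 3.16924e-05 s.
Utilization = t_tx / cycle = 3.00429e-05/3.16924e-05 = 94.8 %.

94.8 %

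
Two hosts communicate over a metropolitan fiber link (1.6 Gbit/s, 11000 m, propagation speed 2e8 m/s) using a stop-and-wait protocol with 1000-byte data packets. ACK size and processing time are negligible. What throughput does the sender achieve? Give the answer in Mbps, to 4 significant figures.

t_tx = L/R = 8000/1600000000 = 5e-06 s.
t_prop = 11000/200000000 = 5.5e-05 s; RTT = 0.00011 s.
Cycle = t_tx + RTT = 0.000115 s.
Throughput = L / cycle = 8000 / 0.000115 = 69.57 Mbps.

69.57 Mbps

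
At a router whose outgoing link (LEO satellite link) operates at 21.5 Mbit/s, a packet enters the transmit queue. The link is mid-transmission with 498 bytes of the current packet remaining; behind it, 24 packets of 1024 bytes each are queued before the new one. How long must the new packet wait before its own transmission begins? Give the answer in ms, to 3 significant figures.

9.33 ms

Each queued packet: L/R = 8192/21500000 = 0.381023 ms.
24 queued → 9.14456 ms.
Plus remaining 3984 bits of current packet: 0.185302 ms.
Queuing delay = 9.33 ms.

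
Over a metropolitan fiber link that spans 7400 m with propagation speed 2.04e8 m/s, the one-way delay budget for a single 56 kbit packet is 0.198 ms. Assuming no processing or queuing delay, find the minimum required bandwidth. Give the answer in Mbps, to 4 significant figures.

346.3 Mbps

Propagation delay = 7400 / 204000000 = 0.0362745 ms.
Transmission budget = 0.198 − 0.0362745 = 0.161725 ms.
R ≥ L / t_tx = 56000 bits / 0.000161725 s = 346.3 Mbps.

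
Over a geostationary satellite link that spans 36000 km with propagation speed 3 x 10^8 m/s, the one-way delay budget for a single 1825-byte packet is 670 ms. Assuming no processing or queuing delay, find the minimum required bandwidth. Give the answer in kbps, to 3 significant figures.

26.5 kbps

L = 14600 bits.
Propagation delay = 36000000 / 300000000 = 120 ms.
Transmission budget = 670 − 120 = 550 ms.
R ≥ L / t_tx = 14600 bits / 0.55 s = 26.5 kbps.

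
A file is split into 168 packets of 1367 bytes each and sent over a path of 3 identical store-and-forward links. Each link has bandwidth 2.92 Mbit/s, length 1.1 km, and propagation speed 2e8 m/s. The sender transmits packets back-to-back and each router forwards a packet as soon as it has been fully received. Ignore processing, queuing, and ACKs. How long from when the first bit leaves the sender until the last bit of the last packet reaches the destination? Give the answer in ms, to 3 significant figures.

Per-hop transmission t_tx = L/R = 10936/2920000 = 3.74521 ms.
Per-hop propagation t_prop = 1100/200000000 = 0.0055 ms.
Pipeline fill: first packet needs 3·t_tx to clear all hops; remaining 167 packets each add one t_tx.
Total = (3+168-1)·t_tx + 3·t_prop = 170·3.74521 + 3·0.0055 = 637 ms.

637 ms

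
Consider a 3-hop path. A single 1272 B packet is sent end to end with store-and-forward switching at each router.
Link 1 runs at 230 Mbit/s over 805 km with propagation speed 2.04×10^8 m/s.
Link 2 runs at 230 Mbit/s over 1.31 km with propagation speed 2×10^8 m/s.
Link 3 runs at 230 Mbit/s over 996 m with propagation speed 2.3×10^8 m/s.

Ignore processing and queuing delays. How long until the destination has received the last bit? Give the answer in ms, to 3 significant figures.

4.09 ms

L = 1272 × 8 = 10176 bits.
Transmission delay per hop = L/R = 10176/230000000 = 0.0442435 ms; 3 hops → 0.13273 ms.
Propagation delays (d/s per hop): 3.94608, 0.00655, 0.00433043 ms; sum = 3.95696 ms.
End-to-end = 4.09 ms.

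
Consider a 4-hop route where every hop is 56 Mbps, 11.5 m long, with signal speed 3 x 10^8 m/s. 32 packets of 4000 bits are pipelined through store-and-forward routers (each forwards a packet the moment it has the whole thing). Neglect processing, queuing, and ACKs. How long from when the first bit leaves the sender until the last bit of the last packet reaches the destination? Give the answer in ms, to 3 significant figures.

Per-hop transmission t_tx = L/R = 4000/56000000 = 0.0714286 ms.
Per-hop propagation t_prop = 11.5/300000000 = 3.83333e-05 ms.
Pipeline fill: first packet needs 4·t_tx to clear all hops; remaining 31 packets each add one t_tx.
Total = (4+32-1)·t_tx + 4·t_prop = 35·0.0714286 + 4·3.83333e-05 = 2.50 ms.

2.50 ms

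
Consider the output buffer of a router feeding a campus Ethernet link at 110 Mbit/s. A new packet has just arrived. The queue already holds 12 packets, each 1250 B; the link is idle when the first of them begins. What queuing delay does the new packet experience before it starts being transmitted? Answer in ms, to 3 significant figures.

1.09 ms

Each queued packet: L/R = 10000/110000000 = 0.0909091 ms.
12 queued → 1.09091 ms.
Queuing delay = 1.09 ms.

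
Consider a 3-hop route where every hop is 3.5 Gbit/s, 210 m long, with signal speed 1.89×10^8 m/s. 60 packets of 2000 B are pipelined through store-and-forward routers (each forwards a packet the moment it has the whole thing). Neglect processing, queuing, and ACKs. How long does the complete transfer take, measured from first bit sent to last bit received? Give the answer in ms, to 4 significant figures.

0.2868 ms

Per-hop transmission t_tx = L/R = 16000/3500000000 = 0.00457143 ms.
Per-hop propagation t_prop = 210/189000000 = 0.00111111 ms.
Pipeline fill: first packet needs 3·t_tx to clear all hops; remaining 59 packets each add one t_tx.
Total = (3+60-1)·t_tx + 3·t_prop = 62·0.00457143 + 3·0.00111111 = 0.2868 ms.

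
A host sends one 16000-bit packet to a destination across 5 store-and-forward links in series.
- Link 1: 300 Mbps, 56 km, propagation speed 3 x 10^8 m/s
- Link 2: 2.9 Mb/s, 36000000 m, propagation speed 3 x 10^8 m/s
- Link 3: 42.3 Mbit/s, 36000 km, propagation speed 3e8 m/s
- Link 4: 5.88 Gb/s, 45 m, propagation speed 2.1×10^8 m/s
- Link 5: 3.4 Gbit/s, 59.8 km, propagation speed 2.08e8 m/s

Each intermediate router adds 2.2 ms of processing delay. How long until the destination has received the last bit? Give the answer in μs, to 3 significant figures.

Transmission delays (L/R per hop): 53.3333, 5517.24, 378.251, 2.72109, 4.70588 μs; sum = 5956.25 μs.
Propagation delays (d/s per hop): 186.667, 120000, 120000, 0.214286, 287.5 μs; sum = 240474 μs.
Processing at 4 router(s): 4 × 2.2 ms = 8800 μs.
End-to-end = 255000 μs.

255000 μs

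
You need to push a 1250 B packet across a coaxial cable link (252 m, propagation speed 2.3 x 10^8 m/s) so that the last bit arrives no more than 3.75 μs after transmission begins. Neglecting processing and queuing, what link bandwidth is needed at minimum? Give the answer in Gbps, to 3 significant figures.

3.77 Gbps

L = 10000 bits.
Propagation delay = 252 / 2.3e+08 = 1.09565 μs.
Transmission budget = 3.75 − 1.09565 = 2.65435 μs.
R ≥ L / t_tx = 10000 bits / 2.65435e-06 s = 3.77 Gbps.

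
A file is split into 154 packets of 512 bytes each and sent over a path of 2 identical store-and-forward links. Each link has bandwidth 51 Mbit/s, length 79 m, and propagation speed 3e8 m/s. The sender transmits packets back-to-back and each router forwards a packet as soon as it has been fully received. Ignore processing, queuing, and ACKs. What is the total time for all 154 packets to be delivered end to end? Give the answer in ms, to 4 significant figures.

12.45 ms

Per-hop transmission t_tx = L/R = 4096/51000000 = 0.0803137 ms.
Per-hop propagation t_prop = 79/300000000 = 0.000263333 ms.
Pipeline fill: first packet needs 2·t_tx to clear all hops; remaining 153 packets each add one t_tx.
Total = (2+154-1)·t_tx + 2·t_prop = 155·0.0803137 + 2·0.000263333 = 12.45 ms.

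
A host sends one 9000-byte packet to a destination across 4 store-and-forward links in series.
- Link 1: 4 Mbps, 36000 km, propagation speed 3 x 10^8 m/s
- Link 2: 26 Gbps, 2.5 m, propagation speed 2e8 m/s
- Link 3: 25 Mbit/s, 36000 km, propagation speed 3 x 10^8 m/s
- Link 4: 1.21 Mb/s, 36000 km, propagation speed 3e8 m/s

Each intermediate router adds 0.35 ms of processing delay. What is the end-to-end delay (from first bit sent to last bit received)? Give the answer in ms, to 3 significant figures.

441 ms

L = 9000 × 8 = 72000 bits.
Transmission delays (L/R per hop): 18, 0.00276923, 2.88, 59.5041 ms; sum = 80.3869 ms.
Propagation delays (d/s per hop): 120, 1.25e-05, 120, 120 ms; sum = 360 ms.
Processing at 3 router(s): 3 × 0.35 ms = 1.05 ms.
End-to-end = 441 ms.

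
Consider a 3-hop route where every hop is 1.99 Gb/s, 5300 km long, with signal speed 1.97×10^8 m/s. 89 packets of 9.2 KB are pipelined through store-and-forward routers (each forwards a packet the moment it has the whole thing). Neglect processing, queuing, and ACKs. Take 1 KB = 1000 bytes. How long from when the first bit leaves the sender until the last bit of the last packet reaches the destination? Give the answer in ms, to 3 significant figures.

Per-hop transmission t_tx = L/R = 73600/1990000000 = 0.0369849 ms.
Per-hop propagation t_prop = 5300000/197000000 = 26.9036 ms.
Pipeline fill: first packet needs 3·t_tx to clear all hops; remaining 88 packets each add one t_tx.
Total = (3+89-1)·t_tx + 3·t_prop = 91·0.0369849 + 3·26.9036 = 84.1 ms.

84.1 ms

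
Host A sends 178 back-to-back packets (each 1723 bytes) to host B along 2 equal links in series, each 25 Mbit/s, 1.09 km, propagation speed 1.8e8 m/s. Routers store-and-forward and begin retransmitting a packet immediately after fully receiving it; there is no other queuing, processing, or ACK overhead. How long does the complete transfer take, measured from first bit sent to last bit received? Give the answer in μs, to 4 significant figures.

98710 μs

Per-hop transmission t_tx = L/R = 13784/25000000 = 551.36 μs.
Per-hop propagation t_prop = 1090/180000000 = 6.05556 μs.
Pipeline fill: first packet needs 2·t_tx to clear all hops; remaining 177 packets each add one t_tx.
Total = (2+178-1)·t_tx + 2·t_prop = 179·551.36 + 2·6.05556 = 98710 μs.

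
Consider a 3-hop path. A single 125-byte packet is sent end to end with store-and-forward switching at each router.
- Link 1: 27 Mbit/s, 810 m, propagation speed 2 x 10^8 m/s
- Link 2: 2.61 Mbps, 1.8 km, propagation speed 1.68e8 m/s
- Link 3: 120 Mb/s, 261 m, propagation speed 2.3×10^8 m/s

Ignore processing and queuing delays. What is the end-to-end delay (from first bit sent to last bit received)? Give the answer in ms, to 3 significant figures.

L = 125 × 8 = 1000 bits.
Transmission delays (L/R per hop): 0.037037, 0.383142, 0.00833333 ms; sum = 0.428512 ms.
Propagation delays (d/s per hop): 0.00405, 0.0107143, 0.00113478 ms; sum = 0.0158991 ms.
End-to-end = 0.444 ms.

0.444 ms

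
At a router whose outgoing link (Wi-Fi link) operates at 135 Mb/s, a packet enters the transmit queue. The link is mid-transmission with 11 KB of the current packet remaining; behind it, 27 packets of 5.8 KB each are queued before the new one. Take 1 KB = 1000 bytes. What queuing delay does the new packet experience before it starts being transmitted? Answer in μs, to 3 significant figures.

9930 μs

Each queued packet: L/R = 46400/135000000 = 343.704 μs.
27 queued → 9280 μs.
Plus remaining 88000 bits of current packet: 651.852 μs.
Queuing delay = 9930 μs.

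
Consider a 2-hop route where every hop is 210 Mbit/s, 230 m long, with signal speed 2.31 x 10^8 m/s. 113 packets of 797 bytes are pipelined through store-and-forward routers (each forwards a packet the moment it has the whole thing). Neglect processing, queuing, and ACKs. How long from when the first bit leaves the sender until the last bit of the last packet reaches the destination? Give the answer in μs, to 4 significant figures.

3463 μs

Per-hop transmission t_tx = L/R = 6376/210000000 = 30.3619 μs.
Per-hop propagation t_prop = 230/231000000 = 0.995671 μs.
Pipeline fill: first packet needs 2·t_tx to clear all hops; remaining 112 packets each add one t_tx.
Total = (2+113-1)·t_tx + 2·t_prop = 114·30.3619 + 2·0.995671 = 3463 μs.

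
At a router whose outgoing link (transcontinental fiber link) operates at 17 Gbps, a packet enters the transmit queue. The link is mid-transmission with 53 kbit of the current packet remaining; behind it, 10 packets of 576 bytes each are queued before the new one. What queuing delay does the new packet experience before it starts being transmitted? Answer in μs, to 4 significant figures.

Each queued packet: L/R = 4608/17000000000 = 0.271059 μs.
10 queued → 2.71059 μs.
Plus remaining 53000 bits of current packet: 3.11765 μs.
Queuing delay = 5.828 μs.

5.828 μs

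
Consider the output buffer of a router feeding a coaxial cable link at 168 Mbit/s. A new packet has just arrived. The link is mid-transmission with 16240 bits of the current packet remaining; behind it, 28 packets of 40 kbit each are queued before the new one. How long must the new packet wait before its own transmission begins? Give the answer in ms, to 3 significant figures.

6.76 ms

Each queued packet: L/R = 40000/168000000 = 0.238095 ms.
28 queued → 6.66667 ms.
Plus remaining 16240 bits of current packet: 0.0966667 ms.
Queuing delay = 6.76 ms.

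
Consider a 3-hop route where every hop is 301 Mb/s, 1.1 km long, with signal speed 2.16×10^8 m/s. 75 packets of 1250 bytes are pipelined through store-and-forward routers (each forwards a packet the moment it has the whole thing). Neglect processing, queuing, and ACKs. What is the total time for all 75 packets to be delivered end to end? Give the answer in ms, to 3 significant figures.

2.57 ms

Per-hop transmission t_tx = L/R = 10000/301000000 = 0.0332226 ms.
Per-hop propagation t_prop = 1100/216000000 = 0.00509259 ms.
Pipeline fill: first packet needs 3·t_tx to clear all hops; remaining 74 packets each add one t_tx.
Total = (3+75-1)·t_tx + 3·t_prop = 77·0.0332226 + 3·0.00509259 = 2.57 ms.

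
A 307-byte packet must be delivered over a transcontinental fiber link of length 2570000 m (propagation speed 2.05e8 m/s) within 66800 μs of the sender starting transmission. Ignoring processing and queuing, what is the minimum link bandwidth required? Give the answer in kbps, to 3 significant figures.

45.3 kbps

L = 2456 bits.
Propagation delay = 2570000 / 2.05e+08 = 12536.6 μs.
Transmission budget = 66800 − 12536.6 = 54263.4 μs.
R ≥ L / t_tx = 2456 bits / 0.0542634 s = 45.3 kbps.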